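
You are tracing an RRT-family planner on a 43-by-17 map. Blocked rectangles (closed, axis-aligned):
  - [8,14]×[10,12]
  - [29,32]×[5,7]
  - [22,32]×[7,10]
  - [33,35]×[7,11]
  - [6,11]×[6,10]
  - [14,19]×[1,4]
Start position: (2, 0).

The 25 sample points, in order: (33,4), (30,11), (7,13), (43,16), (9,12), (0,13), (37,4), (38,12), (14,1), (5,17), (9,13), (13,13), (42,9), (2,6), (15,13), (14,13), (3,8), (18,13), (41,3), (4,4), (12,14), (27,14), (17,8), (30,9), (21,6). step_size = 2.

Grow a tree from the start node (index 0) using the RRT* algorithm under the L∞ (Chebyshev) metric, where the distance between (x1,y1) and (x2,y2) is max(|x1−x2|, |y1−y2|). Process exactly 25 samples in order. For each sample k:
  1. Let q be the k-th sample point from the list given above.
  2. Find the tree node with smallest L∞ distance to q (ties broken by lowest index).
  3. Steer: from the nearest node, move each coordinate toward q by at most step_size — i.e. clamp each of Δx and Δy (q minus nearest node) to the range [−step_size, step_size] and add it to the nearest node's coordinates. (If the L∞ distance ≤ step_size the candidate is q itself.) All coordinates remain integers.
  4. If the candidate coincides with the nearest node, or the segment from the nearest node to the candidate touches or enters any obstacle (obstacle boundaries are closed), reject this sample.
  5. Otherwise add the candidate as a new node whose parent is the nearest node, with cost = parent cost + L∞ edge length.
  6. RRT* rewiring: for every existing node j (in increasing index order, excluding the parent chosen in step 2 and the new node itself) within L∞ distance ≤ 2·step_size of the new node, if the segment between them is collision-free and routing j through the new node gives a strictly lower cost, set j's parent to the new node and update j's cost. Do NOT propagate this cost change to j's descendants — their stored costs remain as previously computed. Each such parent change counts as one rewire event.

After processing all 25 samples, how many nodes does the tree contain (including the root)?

1. q=(33,4) nearest=0 d=31 new=(4,2) → add node 1 parent=0 cost=2
2. q=(30,11) nearest=1 d=26 new=(6,4) → add node 2 parent=1 cost=4
3. q=(7,13) nearest=2 d=9 new=(7,6) → blocked by [6,11]×[6,10], reject
4. q=(43,16) nearest=2 d=37 new=(8,6) → blocked by [6,11]×[6,10], reject
5. q=(9,12) nearest=2 d=8 new=(8,6) → blocked by [6,11]×[6,10], reject
6. q=(0,13) nearest=2 d=9 new=(4,6) → add node 3 parent=2 cost=6
7. q=(37,4) nearest=2 d=31 new=(8,4) → add node 4 parent=2 cost=6
8. q=(38,12) nearest=4 d=30 new=(10,6) → blocked by [6,11]×[6,10], reject
9. q=(14,1) nearest=4 d=6 new=(10,2) → add node 5 parent=4 cost=8
10. q=(5,17) nearest=3 d=11 new=(5,8) → add node 6 parent=3 cost=8
11. q=(9,13) nearest=6 d=5 new=(7,10) → blocked by [6,11]×[6,10], reject
12. q=(13,13) nearest=6 d=8 new=(7,10) → blocked by [6,11]×[6,10], reject
13. q=(42,9) nearest=5 d=32 new=(12,4) → add node 7 parent=5 cost=10
14. q=(2,6) nearest=3 d=2 new=(2,6) → add node 8 parent=3 cost=8
15. q=(15,13) nearest=2 d=9 new=(8,6) → blocked by [6,11]×[6,10], reject
16. q=(14,13) nearest=2 d=9 new=(8,6) → blocked by [6,11]×[6,10], reject
17. q=(3,8) nearest=3 d=2 new=(3,8) → add node 9 parent=3 cost=8
18. q=(18,13) nearest=7 d=9 new=(14,6) → add node 10 parent=7 cost=12
19. q=(41,3) nearest=10 d=27 new=(16,4) → blocked by [14,19]×[1,4], reject
20. q=(4,4) nearest=1 d=2 new=(4,4) → add node 11 parent=1 cost=4; rewire 8→11 (6<8)
21. q=(12,14) nearest=6 d=7 new=(7,10) → blocked by [6,11]×[6,10], reject
22. q=(27,14) nearest=10 d=13 new=(16,8) → add node 12 parent=10 cost=14
23. q=(17,8) nearest=12 d=1 new=(17,8) → add node 13 parent=12 cost=15
24. q=(30,9) nearest=13 d=13 new=(19,9) → add node 14 parent=13 cost=17
25. q=(21,6) nearest=14 d=3 new=(21,7) → add node 15 parent=14 cost=19

Node count: 16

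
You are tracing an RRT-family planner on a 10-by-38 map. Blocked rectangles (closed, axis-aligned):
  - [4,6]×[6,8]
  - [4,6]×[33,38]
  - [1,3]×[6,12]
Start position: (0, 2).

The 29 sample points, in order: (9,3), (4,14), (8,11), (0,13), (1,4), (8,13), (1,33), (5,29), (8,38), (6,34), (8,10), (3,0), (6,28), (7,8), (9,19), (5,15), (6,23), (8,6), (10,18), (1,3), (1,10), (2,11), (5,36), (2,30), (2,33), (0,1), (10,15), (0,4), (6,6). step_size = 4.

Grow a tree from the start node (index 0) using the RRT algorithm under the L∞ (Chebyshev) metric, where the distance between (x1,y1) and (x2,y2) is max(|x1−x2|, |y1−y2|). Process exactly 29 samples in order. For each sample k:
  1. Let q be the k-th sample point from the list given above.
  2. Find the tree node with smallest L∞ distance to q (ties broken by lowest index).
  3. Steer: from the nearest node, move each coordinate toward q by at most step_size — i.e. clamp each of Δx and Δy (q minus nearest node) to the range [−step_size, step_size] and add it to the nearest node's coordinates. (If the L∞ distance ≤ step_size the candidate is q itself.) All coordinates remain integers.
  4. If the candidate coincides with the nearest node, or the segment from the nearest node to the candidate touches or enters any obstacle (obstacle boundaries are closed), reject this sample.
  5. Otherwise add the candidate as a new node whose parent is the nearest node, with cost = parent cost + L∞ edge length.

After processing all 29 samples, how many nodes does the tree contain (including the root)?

1. q=(9,3) nearest=0 d=9 new=(4,3) → add node 1 parent=0 cost=4
2. q=(4,14) nearest=1 d=11 new=(4,7) → blocked by [4,6]×[6,8], reject
3. q=(8,11) nearest=1 d=8 new=(8,7) → add node 2 parent=1 cost=8
4. q=(0,13) nearest=2 d=8 new=(4,11) → add node 3 parent=2 cost=12
5. q=(1,4) nearest=0 d=2 new=(1,4) → add node 4 parent=0 cost=2
6. q=(8,13) nearest=3 d=4 new=(8,13) → add node 5 parent=3 cost=16
7. q=(1,33) nearest=5 d=20 new=(4,17) → add node 6 parent=5 cost=20
8. q=(5,29) nearest=6 d=12 new=(5,21) → add node 7 parent=6 cost=24
9. q=(8,38) nearest=7 d=17 new=(8,25) → add node 8 parent=7 cost=28
10. q=(6,34) nearest=8 d=9 new=(6,29) → add node 9 parent=8 cost=32
11. q=(8,10) nearest=2 d=3 new=(8,10) → add node 10 parent=2 cost=11
12. q=(3,0) nearest=0 d=3 new=(3,0) → add node 11 parent=0 cost=3
13. q=(6,28) nearest=9 d=1 new=(6,28) → add node 12 parent=9 cost=33
14. q=(7,8) nearest=2 d=1 new=(7,8) → add node 13 parent=2 cost=9
15. q=(9,19) nearest=7 d=4 new=(9,19) → add node 14 parent=7 cost=28
16. q=(5,15) nearest=6 d=2 new=(5,15) → add node 15 parent=6 cost=22
17. q=(6,23) nearest=7 d=2 new=(6,23) → add node 16 parent=7 cost=26
18. q=(8,6) nearest=2 d=1 new=(8,6) → add node 17 parent=2 cost=9
19. q=(10,18) nearest=14 d=1 new=(10,18) → add node 18 parent=14 cost=29
20. q=(1,3) nearest=0 d=1 new=(1,3) → add node 19 parent=0 cost=1
21. q=(1,10) nearest=3 d=3 new=(1,10) → blocked by [1,3]×[6,12], reject
22. q=(2,11) nearest=3 d=2 new=(2,11) → blocked by [1,3]×[6,12], reject
23. q=(5,36) nearest=9 d=7 new=(5,33) → blocked by [4,6]×[33,38], reject
24. q=(2,30) nearest=9 d=4 new=(2,30) → add node 20 parent=9 cost=36
25. q=(2,33) nearest=20 d=3 new=(2,33) → add node 21 parent=20 cost=39
26. q=(0,1) nearest=0 d=1 new=(0,1) → add node 22 parent=0 cost=1
27. q=(10,15) nearest=5 d=2 new=(10,15) → add node 23 parent=5 cost=18
28. q=(0,4) nearest=4 d=1 new=(0,4) → add node 24 parent=4 cost=3
29. q=(6,6) nearest=2 d=2 new=(6,6) → blocked by [4,6]×[6,8], reject

Node count: 25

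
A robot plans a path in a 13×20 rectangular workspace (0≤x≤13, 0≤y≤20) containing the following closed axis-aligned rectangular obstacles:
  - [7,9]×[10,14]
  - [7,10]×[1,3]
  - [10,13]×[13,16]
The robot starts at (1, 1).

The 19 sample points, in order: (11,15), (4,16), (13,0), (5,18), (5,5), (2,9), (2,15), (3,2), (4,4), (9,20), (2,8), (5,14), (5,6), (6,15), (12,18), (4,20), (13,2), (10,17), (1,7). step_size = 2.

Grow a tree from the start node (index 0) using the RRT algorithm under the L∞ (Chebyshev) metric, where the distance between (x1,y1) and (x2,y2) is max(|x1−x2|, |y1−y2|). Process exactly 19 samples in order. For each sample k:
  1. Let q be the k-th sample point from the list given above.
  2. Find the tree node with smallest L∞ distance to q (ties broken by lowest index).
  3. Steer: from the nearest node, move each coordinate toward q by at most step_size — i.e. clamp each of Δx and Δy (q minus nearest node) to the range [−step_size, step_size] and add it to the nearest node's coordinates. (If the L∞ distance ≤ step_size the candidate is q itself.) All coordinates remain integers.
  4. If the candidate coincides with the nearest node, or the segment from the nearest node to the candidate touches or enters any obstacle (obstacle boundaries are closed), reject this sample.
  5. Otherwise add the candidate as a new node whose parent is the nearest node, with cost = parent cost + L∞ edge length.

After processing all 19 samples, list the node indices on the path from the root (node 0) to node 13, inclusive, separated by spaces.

Path: 0 1 2 13

1. q=(11,15) nearest=0 d=14 new=(3,3) → add node 1 parent=0 cost=2
2. q=(4,16) nearest=1 d=13 new=(4,5) → add node 2 parent=1 cost=4
3. q=(13,0) nearest=2 d=9 new=(6,3) → add node 3 parent=2 cost=6
4. q=(5,18) nearest=2 d=13 new=(5,7) → add node 4 parent=2 cost=6
5. q=(5,5) nearest=2 d=1 new=(5,5) → add node 5 parent=2 cost=5
6. q=(2,9) nearest=4 d=3 new=(3,9) → add node 6 parent=4 cost=8
7. q=(2,15) nearest=6 d=6 new=(2,11) → add node 7 parent=6 cost=10
8. q=(3,2) nearest=1 d=1 new=(3,2) → add node 8 parent=1 cost=3
9. q=(4,4) nearest=1 d=1 new=(4,4) → add node 9 parent=1 cost=3
10. q=(9,20) nearest=7 d=9 new=(4,13) → add node 10 parent=7 cost=12
11. q=(2,8) nearest=6 d=1 new=(2,8) → add node 11 parent=6 cost=9
12. q=(5,14) nearest=10 d=1 new=(5,14) → add node 12 parent=10 cost=13
13. q=(5,6) nearest=2 d=1 new=(5,6) → add node 13 parent=2 cost=5
14. q=(6,15) nearest=12 d=1 new=(6,15) → add node 14 parent=12 cost=14
15. q=(12,18) nearest=14 d=6 new=(8,17) → add node 15 parent=14 cost=16
16. q=(4,20) nearest=15 d=4 new=(6,19) → add node 16 parent=15 cost=18
17. q=(13,2) nearest=3 d=7 new=(8,2) → blocked by [7,10]×[1,3], reject
18. q=(10,17) nearest=15 d=2 new=(10,17) → add node 17 parent=15 cost=18
19. q=(1,7) nearest=11 d=1 new=(1,7) → add node 18 parent=11 cost=10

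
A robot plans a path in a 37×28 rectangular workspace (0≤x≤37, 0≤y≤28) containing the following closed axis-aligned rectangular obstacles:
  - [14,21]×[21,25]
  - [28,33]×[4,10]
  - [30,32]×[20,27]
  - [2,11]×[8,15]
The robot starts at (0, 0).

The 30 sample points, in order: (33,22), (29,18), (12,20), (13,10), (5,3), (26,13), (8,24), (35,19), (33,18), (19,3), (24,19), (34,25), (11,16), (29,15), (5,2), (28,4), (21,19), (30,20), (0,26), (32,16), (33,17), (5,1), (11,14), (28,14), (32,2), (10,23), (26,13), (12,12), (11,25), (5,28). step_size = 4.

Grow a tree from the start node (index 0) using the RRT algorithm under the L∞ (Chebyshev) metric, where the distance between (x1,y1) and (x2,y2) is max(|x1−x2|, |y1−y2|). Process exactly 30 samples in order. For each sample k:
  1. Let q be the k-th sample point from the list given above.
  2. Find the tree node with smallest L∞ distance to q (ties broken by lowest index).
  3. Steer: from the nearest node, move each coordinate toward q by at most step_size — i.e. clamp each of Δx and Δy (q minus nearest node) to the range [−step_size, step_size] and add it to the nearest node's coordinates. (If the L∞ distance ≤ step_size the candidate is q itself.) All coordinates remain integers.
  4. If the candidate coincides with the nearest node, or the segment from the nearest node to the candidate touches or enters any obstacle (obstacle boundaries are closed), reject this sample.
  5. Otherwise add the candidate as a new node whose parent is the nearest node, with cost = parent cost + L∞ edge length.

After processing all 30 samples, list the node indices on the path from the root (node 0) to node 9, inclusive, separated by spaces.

1. q=(33,22) nearest=0 d=33 new=(4,4) → add node 1 parent=0 cost=4
2. q=(29,18) nearest=1 d=25 new=(8,8) → blocked by [2,11]×[8,15], reject
3. q=(12,20) nearest=1 d=16 new=(8,8) → blocked by [2,11]×[8,15], reject
4. q=(13,10) nearest=1 d=9 new=(8,8) → blocked by [2,11]×[8,15], reject
5. q=(5,3) nearest=1 d=1 new=(5,3) → add node 2 parent=1 cost=5
6. q=(26,13) nearest=2 d=21 new=(9,7) → add node 3 parent=2 cost=9
7. q=(8,24) nearest=3 d=17 new=(8,11) → blocked by [2,11]×[8,15], reject
8. q=(35,19) nearest=3 d=26 new=(13,11) → blocked by [2,11]×[8,15], reject
9. q=(33,18) nearest=3 d=24 new=(13,11) → blocked by [2,11]×[8,15], reject
10. q=(19,3) nearest=3 d=10 new=(13,3) → add node 4 parent=3 cost=13
11. q=(24,19) nearest=3 d=15 new=(13,11) → blocked by [2,11]×[8,15], reject
12. q=(34,25) nearest=4 d=22 new=(17,7) → add node 5 parent=4 cost=17
13. q=(11,16) nearest=3 d=9 new=(11,11) → blocked by [2,11]×[8,15], reject
14. q=(29,15) nearest=5 d=12 new=(21,11) → add node 6 parent=5 cost=21
15. q=(5,2) nearest=2 d=1 new=(5,2) → add node 7 parent=2 cost=6
16. q=(28,4) nearest=6 d=7 new=(25,7) → add node 8 parent=6 cost=25
17. q=(21,19) nearest=6 d=8 new=(21,15) → add node 9 parent=6 cost=25
18. q=(30,20) nearest=6 d=9 new=(25,15) → add node 10 parent=6 cost=25
19. q=(0,26) nearest=3 d=19 new=(5,11) → blocked by [2,11]×[8,15], reject
20. q=(32,16) nearest=10 d=7 new=(29,16) → add node 11 parent=10 cost=29
21. q=(33,17) nearest=11 d=4 new=(33,17) → add node 12 parent=11 cost=33
22. q=(5,1) nearest=7 d=1 new=(5,1) → add node 13 parent=7 cost=7
23. q=(11,14) nearest=3 d=7 new=(11,11) → blocked by [2,11]×[8,15], reject
24. q=(28,14) nearest=11 d=2 new=(28,14) → add node 14 parent=11 cost=31
25. q=(32,2) nearest=8 d=7 new=(29,3) → blocked by [28,33]×[4,10], reject
26. q=(10,23) nearest=9 d=11 new=(17,19) → add node 15 parent=9 cost=29
27. q=(26,13) nearest=10 d=2 new=(26,13) → add node 16 parent=10 cost=27
28. q=(12,12) nearest=3 d=5 new=(12,11) → blocked by [2,11]×[8,15], reject
29. q=(11,25) nearest=15 d=6 new=(13,23) → blocked by [14,21]×[21,25], reject
30. q=(5,28) nearest=15 d=12 new=(13,23) → blocked by [14,21]×[21,25], reject

Path: 0 1 2 3 4 5 6 9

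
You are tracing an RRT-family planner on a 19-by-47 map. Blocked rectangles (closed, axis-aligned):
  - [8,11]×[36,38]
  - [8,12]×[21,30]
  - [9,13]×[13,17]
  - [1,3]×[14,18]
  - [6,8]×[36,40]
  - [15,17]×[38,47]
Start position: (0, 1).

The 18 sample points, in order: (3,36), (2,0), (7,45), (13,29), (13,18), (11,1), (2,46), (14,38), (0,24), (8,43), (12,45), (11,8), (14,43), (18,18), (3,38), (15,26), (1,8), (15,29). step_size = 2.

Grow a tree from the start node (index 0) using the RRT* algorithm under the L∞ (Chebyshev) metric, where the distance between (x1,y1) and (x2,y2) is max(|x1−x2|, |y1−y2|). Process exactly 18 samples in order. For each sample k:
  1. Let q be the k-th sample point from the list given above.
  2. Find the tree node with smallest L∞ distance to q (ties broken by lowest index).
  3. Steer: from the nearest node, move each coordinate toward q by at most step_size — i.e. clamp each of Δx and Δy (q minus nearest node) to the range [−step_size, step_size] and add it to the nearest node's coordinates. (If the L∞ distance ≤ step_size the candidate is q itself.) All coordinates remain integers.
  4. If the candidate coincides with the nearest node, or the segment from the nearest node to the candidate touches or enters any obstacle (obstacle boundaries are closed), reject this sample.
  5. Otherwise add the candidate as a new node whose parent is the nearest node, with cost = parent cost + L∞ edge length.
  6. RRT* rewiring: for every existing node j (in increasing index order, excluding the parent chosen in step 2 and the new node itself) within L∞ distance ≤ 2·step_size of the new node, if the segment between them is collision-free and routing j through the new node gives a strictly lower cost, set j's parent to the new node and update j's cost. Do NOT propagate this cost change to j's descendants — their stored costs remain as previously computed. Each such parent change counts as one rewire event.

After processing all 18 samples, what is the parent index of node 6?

Parent of node 6: 4

1. q=(3,36) nearest=0 d=35 new=(2,3) → add node 1 parent=0 cost=2
2. q=(2,0) nearest=0 d=2 new=(2,0) → add node 2 parent=0 cost=2
3. q=(7,45) nearest=1 d=42 new=(4,5) → add node 3 parent=1 cost=4
4. q=(13,29) nearest=3 d=24 new=(6,7) → add node 4 parent=3 cost=6
5. q=(13,18) nearest=4 d=11 new=(8,9) → add node 5 parent=4 cost=8
6. q=(11,1) nearest=4 d=6 new=(8,5) → add node 6 parent=4 cost=8
7. q=(2,46) nearest=5 d=37 new=(6,11) → add node 7 parent=5 cost=10
8. q=(14,38) nearest=7 d=27 new=(8,13) → add node 8 parent=7 cost=12
9. q=(0,24) nearest=8 d=11 new=(6,15) → add node 9 parent=8 cost=14
10. q=(8,43) nearest=9 d=28 new=(8,17) → add node 10 parent=9 cost=16
11. q=(12,45) nearest=10 d=28 new=(10,19) → add node 11 parent=10 cost=18
12. q=(11,8) nearest=5 d=3 new=(10,8) → add node 12 parent=5 cost=10
13. q=(14,43) nearest=11 d=24 new=(12,21) → blocked by [8,12]×[21,30], reject
14. q=(18,18) nearest=11 d=8 new=(12,18) → add node 13 parent=11 cost=20
15. q=(3,38) nearest=11 d=19 new=(8,21) → blocked by [8,12]×[21,30], reject
16. q=(15,26) nearest=11 d=7 new=(12,21) → blocked by [8,12]×[21,30], reject
17. q=(1,8) nearest=3 d=3 new=(2,7) → add node 14 parent=3 cost=6
18. q=(15,29) nearest=11 d=10 new=(12,21) → blocked by [8,12]×[21,30], reject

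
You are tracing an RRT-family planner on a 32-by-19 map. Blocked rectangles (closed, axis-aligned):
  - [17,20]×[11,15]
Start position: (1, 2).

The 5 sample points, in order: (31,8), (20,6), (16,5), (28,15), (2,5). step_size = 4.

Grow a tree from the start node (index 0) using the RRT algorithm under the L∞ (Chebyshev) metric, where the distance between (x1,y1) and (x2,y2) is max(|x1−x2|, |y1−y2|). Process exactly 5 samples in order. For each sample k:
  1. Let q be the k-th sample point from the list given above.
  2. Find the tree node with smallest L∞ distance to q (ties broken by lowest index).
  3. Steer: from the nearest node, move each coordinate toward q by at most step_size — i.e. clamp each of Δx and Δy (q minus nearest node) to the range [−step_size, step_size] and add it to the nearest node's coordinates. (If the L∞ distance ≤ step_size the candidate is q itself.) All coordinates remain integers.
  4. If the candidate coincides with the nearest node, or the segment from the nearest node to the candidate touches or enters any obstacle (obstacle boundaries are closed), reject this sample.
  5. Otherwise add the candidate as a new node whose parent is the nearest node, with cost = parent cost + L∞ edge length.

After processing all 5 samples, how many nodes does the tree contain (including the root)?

1. q=(31,8) nearest=0 d=30 new=(5,6) → add node 1 parent=0 cost=4
2. q=(20,6) nearest=1 d=15 new=(9,6) → add node 2 parent=1 cost=8
3. q=(16,5) nearest=2 d=7 new=(13,5) → add node 3 parent=2 cost=12
4. q=(28,15) nearest=3 d=15 new=(17,9) → add node 4 parent=3 cost=16
5. q=(2,5) nearest=0 d=3 new=(2,5) → add node 5 parent=0 cost=3

Node count: 6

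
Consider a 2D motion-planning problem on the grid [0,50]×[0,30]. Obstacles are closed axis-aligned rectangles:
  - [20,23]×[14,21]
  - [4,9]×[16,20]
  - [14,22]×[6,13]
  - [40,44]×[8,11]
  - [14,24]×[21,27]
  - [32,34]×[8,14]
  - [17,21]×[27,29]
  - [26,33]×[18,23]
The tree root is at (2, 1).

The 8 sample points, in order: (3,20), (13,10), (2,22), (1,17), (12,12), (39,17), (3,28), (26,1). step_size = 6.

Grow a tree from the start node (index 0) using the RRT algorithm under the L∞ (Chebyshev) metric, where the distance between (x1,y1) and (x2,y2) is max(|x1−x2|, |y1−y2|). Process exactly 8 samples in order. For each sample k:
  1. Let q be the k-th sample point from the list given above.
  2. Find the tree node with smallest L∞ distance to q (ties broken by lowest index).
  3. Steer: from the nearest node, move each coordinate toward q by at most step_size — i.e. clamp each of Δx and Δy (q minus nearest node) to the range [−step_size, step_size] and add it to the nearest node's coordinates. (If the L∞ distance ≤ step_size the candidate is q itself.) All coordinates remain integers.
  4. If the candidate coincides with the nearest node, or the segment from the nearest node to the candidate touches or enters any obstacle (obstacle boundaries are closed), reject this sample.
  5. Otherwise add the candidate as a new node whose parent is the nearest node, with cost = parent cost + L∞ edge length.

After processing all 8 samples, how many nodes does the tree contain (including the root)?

1. q=(3,20) nearest=0 d=19 new=(3,7) → add node 1 parent=0 cost=6
2. q=(13,10) nearest=1 d=10 new=(9,10) → add node 2 parent=1 cost=12
3. q=(2,22) nearest=2 d=12 new=(3,16) → add node 3 parent=2 cost=18
4. q=(1,17) nearest=3 d=2 new=(1,17) → add node 4 parent=3 cost=20
5. q=(12,12) nearest=2 d=3 new=(12,12) → add node 5 parent=2 cost=15
6. q=(39,17) nearest=5 d=27 new=(18,17) → add node 6 parent=5 cost=21
7. q=(3,28) nearest=4 d=11 new=(3,23) → add node 7 parent=4 cost=26
8. q=(26,1) nearest=5 d=14 new=(18,6) → blocked by [14,22]×[6,13], reject

Node count: 8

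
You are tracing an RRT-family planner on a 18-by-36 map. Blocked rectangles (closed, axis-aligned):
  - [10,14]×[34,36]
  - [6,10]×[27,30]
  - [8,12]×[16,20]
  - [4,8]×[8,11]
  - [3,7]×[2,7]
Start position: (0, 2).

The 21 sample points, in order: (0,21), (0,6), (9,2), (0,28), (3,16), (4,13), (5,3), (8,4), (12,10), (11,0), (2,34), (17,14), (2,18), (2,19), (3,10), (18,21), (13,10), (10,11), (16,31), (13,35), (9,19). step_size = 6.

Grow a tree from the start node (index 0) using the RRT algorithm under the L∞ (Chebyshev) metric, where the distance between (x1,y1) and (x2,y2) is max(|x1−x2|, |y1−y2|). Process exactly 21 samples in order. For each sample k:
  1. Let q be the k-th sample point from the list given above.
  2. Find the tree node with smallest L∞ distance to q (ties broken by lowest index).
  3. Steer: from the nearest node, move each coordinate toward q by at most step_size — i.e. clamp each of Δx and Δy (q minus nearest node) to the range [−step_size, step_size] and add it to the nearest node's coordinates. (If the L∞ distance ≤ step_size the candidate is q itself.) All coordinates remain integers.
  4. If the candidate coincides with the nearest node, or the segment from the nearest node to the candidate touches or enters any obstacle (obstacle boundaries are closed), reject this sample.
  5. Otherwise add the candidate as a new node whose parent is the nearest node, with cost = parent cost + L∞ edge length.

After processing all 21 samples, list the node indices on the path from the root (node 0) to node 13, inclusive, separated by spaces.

1. q=(0,21) nearest=0 d=19 new=(0,8) → add node 1 parent=0 cost=6
2. q=(0,6) nearest=1 d=2 new=(0,6) → add node 2 parent=1 cost=8
3. q=(9,2) nearest=0 d=9 new=(6,2) → blocked by [3,7]×[2,7], reject
4. q=(0,28) nearest=1 d=20 new=(0,14) → add node 3 parent=1 cost=12
5. q=(3,16) nearest=3 d=3 new=(3,16) → add node 4 parent=3 cost=15
6. q=(4,13) nearest=4 d=3 new=(4,13) → add node 5 parent=4 cost=18
7. q=(5,3) nearest=0 d=5 new=(5,3) → blocked by [3,7]×[2,7], reject
8. q=(8,4) nearest=0 d=8 new=(6,4) → blocked by [3,7]×[2,7], reject
9. q=(12,10) nearest=5 d=8 new=(10,10) → blocked by [4,8]×[8,11], reject
10. q=(11,0) nearest=0 d=11 new=(6,0) → add node 6 parent=0 cost=6
11. q=(2,34) nearest=4 d=18 new=(2,22) → add node 7 parent=4 cost=21
12. q=(17,14) nearest=5 d=13 new=(10,14) → add node 8 parent=5 cost=24
13. q=(2,18) nearest=4 d=2 new=(2,18) → add node 9 parent=4 cost=17
14. q=(2,19) nearest=9 d=1 new=(2,19) → add node 10 parent=9 cost=18
15. q=(3,10) nearest=1 d=3 new=(3,10) → add node 11 parent=1 cost=9
16. q=(18,21) nearest=8 d=8 new=(16,20) → blocked by [8,12]×[16,20], reject
17. q=(13,10) nearest=8 d=4 new=(13,10) → add node 12 parent=8 cost=28
18. q=(10,11) nearest=8 d=3 new=(10,11) → add node 13 parent=8 cost=27
19. q=(16,31) nearest=7 d=14 new=(8,28) → blocked by [6,10]×[27,30], reject
20. q=(13,35) nearest=7 d=13 new=(8,28) → blocked by [6,10]×[27,30], reject
21. q=(9,19) nearest=8 d=5 new=(9,19) → blocked by [8,12]×[16,20], reject

Path: 0 1 3 4 5 8 13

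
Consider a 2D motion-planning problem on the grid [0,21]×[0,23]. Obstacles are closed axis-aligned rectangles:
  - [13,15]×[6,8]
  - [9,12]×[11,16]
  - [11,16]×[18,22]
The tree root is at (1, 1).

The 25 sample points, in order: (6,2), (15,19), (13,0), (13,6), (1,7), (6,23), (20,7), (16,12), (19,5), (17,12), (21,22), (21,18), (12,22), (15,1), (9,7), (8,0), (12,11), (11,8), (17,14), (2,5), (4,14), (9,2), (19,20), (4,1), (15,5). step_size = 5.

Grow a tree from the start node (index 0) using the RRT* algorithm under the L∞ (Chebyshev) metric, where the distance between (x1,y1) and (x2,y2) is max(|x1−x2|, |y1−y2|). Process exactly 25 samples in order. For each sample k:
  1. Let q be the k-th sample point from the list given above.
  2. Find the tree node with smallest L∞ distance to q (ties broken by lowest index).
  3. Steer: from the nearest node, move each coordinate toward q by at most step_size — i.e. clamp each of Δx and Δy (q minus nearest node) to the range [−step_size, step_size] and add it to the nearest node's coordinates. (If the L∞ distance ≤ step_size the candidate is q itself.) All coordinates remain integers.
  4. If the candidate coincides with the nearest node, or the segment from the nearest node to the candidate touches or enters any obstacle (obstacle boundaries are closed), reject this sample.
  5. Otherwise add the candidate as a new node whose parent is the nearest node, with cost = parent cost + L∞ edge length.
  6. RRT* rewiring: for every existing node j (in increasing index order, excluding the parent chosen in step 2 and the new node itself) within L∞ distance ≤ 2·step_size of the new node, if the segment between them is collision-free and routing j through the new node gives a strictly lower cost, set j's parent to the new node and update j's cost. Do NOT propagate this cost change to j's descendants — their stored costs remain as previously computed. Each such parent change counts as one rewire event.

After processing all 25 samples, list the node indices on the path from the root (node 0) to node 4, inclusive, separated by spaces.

Path: 0 1 4

1. q=(6,2) nearest=0 d=5 new=(6,2) → add node 1 parent=0 cost=5
2. q=(15,19) nearest=1 d=17 new=(11,7) → add node 2 parent=1 cost=10
3. q=(13,0) nearest=1 d=7 new=(11,0) → add node 3 parent=1 cost=10
4. q=(13,6) nearest=2 d=2 new=(13,6) → blocked by [13,15]×[6,8], reject
5. q=(1,7) nearest=1 d=5 new=(1,7) → add node 4 parent=1 cost=10
6. q=(6,23) nearest=2 d=16 new=(6,12) → add node 5 parent=2 cost=15
7. q=(20,7) nearest=2 d=9 new=(16,7) → blocked by [13,15]×[6,8], reject
8. q=(16,12) nearest=2 d=5 new=(16,12) → add node 6 parent=2 cost=15
9. q=(19,5) nearest=6 d=7 new=(19,7) → add node 7 parent=6 cost=20
10. q=(17,12) nearest=6 d=1 new=(17,12) → add node 8 parent=6 cost=16
11. q=(21,22) nearest=6 d=10 new=(21,17) → add node 9 parent=6 cost=20
12. q=(21,18) nearest=9 d=1 new=(21,18) → add node 10 parent=9 cost=21
13. q=(12,22) nearest=9 d=9 new=(16,22) → blocked by [11,16]×[18,22], reject
14. q=(15,1) nearest=3 d=4 new=(15,1) → add node 11 parent=3 cost=14
15. q=(9,7) nearest=2 d=2 new=(9,7) → add node 12 parent=2 cost=12
16. q=(8,0) nearest=1 d=2 new=(8,0) → add node 13 parent=1 cost=7
17. q=(12,11) nearest=2 d=4 new=(12,11) → blocked by [9,12]×[11,16], reject
18. q=(11,8) nearest=2 d=1 new=(11,8) → add node 14 parent=2 cost=11
19. q=(17,14) nearest=6 d=2 new=(17,14) → add node 15 parent=6 cost=17
20. q=(2,5) nearest=4 d=2 new=(2,5) → add node 16 parent=4 cost=12
21. q=(4,14) nearest=5 d=2 new=(4,14) → add node 17 parent=5 cost=17
22. q=(9,2) nearest=3 d=2 new=(9,2) → add node 18 parent=3 cost=12
23. q=(19,20) nearest=10 d=2 new=(19,20) → add node 19 parent=10 cost=23
24. q=(4,1) nearest=1 d=2 new=(4,1) → add node 20 parent=1 cost=7; rewire 16→20 (11<12)
25. q=(15,5) nearest=2 d=4 new=(15,5) → blocked by [13,15]×[6,8], reject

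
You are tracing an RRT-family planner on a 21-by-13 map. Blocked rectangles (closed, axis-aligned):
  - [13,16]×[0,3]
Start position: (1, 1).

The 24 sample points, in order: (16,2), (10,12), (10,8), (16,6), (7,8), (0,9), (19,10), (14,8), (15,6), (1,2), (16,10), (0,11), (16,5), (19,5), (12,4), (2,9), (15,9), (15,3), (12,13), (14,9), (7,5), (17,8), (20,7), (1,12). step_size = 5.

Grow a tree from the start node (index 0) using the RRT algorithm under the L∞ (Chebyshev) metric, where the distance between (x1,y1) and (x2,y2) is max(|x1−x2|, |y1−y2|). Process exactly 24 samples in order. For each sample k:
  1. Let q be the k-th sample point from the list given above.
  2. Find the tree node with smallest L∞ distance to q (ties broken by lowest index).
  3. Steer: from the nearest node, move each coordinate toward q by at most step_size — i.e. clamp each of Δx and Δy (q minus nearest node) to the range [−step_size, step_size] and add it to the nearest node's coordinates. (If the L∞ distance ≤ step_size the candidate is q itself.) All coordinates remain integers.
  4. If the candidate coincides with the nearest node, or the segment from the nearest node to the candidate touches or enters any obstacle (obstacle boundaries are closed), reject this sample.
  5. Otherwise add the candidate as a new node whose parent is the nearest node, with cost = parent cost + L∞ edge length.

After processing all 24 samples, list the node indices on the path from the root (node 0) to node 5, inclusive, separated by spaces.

1. q=(16,2) nearest=0 d=15 new=(6,2) → add node 1 parent=0 cost=5
2. q=(10,12) nearest=1 d=10 new=(10,7) → add node 2 parent=1 cost=10
3. q=(10,8) nearest=2 d=1 new=(10,8) → add node 3 parent=2 cost=11
4. q=(16,6) nearest=2 d=6 new=(15,6) → add node 4 parent=2 cost=15
5. q=(7,8) nearest=2 d=3 new=(7,8) → add node 5 parent=2 cost=13
6. q=(0,9) nearest=1 d=7 new=(1,7) → add node 6 parent=1 cost=10
7. q=(19,10) nearest=4 d=4 new=(19,10) → add node 7 parent=4 cost=19
8. q=(14,8) nearest=4 d=2 new=(14,8) → add node 8 parent=4 cost=17
9. q=(15,6) nearest=4 d=0 → coincident, reject
10. q=(1,2) nearest=0 d=1 new=(1,2) → add node 9 parent=0 cost=1
11. q=(16,10) nearest=8 d=2 new=(16,10) → add node 10 parent=8 cost=19
12. q=(0,11) nearest=6 d=4 new=(0,11) → add node 11 parent=6 cost=14
13. q=(16,5) nearest=4 d=1 new=(16,5) → add node 12 parent=4 cost=16
14. q=(19,5) nearest=12 d=3 new=(19,5) → add node 13 parent=12 cost=19
15. q=(12,4) nearest=2 d=3 new=(12,4) → add node 14 parent=2 cost=13
16. q=(2,9) nearest=6 d=2 new=(2,9) → add node 15 parent=6 cost=12
17. q=(15,9) nearest=8 d=1 new=(15,9) → add node 16 parent=8 cost=18
18. q=(15,3) nearest=12 d=2 new=(15,3) → blocked by [13,16]×[0,3], reject
19. q=(12,13) nearest=10 d=4 new=(12,13) → add node 17 parent=10 cost=23
20. q=(14,9) nearest=8 d=1 new=(14,9) → add node 18 parent=8 cost=18
21. q=(7,5) nearest=1 d=3 new=(7,5) → add node 19 parent=1 cost=8
22. q=(17,8) nearest=4 d=2 new=(17,8) → add node 20 parent=4 cost=17
23. q=(20,7) nearest=13 d=2 new=(20,7) → add node 21 parent=13 cost=21
24. q=(1,12) nearest=11 d=1 new=(1,12) → add node 22 parent=11 cost=15

Path: 0 1 2 5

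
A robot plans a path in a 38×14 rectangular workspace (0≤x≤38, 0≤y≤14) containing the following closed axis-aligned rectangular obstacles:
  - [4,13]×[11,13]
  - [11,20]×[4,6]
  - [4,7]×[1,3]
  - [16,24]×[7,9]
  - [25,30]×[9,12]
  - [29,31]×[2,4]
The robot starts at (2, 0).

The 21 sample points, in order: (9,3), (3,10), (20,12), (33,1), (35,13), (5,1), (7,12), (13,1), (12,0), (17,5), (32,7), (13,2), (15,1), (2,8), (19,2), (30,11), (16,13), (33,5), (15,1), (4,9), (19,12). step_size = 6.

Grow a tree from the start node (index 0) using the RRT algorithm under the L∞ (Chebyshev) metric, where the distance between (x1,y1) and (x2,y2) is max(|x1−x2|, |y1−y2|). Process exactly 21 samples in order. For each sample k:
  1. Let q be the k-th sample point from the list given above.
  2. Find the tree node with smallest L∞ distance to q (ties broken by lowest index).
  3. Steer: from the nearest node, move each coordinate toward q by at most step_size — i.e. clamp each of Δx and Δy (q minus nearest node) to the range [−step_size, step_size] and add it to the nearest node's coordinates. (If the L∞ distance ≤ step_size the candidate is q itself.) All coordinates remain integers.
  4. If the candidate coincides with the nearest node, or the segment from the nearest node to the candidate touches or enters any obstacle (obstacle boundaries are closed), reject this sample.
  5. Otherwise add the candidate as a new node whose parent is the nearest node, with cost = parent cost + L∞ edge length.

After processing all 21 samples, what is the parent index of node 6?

Parent of node 6: 4

1. q=(9,3) nearest=0 d=7 new=(8,3) → blocked by [4,7]×[1,3], reject
2. q=(3,10) nearest=0 d=10 new=(3,6) → add node 1 parent=0 cost=6
3. q=(20,12) nearest=1 d=17 new=(9,12) → blocked by [4,13]×[11,13], reject
4. q=(33,1) nearest=1 d=30 new=(9,1) → blocked by [4,7]×[1,3], reject
5. q=(35,13) nearest=1 d=32 new=(9,12) → blocked by [4,13]×[11,13], reject
6. q=(5,1) nearest=0 d=3 new=(5,1) → blocked by [4,7]×[1,3], reject
7. q=(7,12) nearest=1 d=6 new=(7,12) → blocked by [4,13]×[11,13], reject
8. q=(13,1) nearest=1 d=10 new=(9,1) → blocked by [4,7]×[1,3], reject
9. q=(12,0) nearest=1 d=9 new=(9,0) → blocked by [4,7]×[1,3], reject
10. q=(17,5) nearest=1 d=14 new=(9,5) → add node 2 parent=1 cost=12
11. q=(32,7) nearest=2 d=23 new=(15,7) → blocked by [11,20]×[4,6], reject
12. q=(13,2) nearest=2 d=4 new=(13,2) → add node 3 parent=2 cost=16
13. q=(15,1) nearest=3 d=2 new=(15,1) → add node 4 parent=3 cost=18
14. q=(2,8) nearest=1 d=2 new=(2,8) → add node 5 parent=1 cost=8
15. q=(19,2) nearest=4 d=4 new=(19,2) → add node 6 parent=4 cost=22
16. q=(30,11) nearest=6 d=11 new=(25,8) → blocked by [16,24]×[7,9], reject
17. q=(16,13) nearest=2 d=8 new=(15,11) → add node 7 parent=2 cost=18
18. q=(33,5) nearest=6 d=14 new=(25,5) → add node 8 parent=6 cost=28
19. q=(15,1) nearest=4 d=0 → coincident, reject
20. q=(4,9) nearest=5 d=2 new=(4,9) → add node 9 parent=5 cost=10
21. q=(19,12) nearest=7 d=4 new=(19,12) → add node 10 parent=7 cost=22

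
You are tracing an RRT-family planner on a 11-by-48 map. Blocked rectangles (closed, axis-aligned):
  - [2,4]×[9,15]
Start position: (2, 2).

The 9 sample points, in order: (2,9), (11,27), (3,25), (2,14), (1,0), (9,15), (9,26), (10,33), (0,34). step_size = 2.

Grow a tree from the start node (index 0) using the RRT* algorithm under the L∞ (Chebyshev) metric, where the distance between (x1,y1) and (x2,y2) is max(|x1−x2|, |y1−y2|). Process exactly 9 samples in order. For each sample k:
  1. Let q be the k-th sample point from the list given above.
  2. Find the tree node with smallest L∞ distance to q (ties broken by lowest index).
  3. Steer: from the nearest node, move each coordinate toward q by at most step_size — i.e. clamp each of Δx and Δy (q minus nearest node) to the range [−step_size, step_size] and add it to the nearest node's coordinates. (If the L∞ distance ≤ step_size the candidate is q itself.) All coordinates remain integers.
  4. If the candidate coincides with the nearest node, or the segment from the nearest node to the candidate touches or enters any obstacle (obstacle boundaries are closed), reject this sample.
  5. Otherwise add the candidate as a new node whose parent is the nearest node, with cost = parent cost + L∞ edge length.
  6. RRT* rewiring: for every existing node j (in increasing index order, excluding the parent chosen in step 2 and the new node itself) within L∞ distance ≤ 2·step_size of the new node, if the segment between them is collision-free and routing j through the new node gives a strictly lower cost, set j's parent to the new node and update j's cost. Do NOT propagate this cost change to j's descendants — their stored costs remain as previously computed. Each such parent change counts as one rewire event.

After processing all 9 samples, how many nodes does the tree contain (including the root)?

1. q=(2,9) nearest=0 d=7 new=(2,4) → add node 1 parent=0 cost=2
2. q=(11,27) nearest=1 d=23 new=(4,6) → add node 2 parent=1 cost=4
3. q=(3,25) nearest=2 d=19 new=(3,8) → add node 3 parent=2 cost=6
4. q=(2,14) nearest=3 d=6 new=(2,10) → blocked by [2,4]×[9,15], reject
5. q=(1,0) nearest=0 d=2 new=(1,0) → add node 4 parent=0 cost=2
6. q=(9,15) nearest=3 d=7 new=(5,10) → blocked by [2,4]×[9,15], reject
7. q=(9,26) nearest=3 d=18 new=(5,10) → blocked by [2,4]×[9,15], reject
8. q=(10,33) nearest=3 d=25 new=(5,10) → blocked by [2,4]×[9,15], reject
9. q=(0,34) nearest=3 d=26 new=(1,10) → blocked by [2,4]×[9,15], reject

Node count: 5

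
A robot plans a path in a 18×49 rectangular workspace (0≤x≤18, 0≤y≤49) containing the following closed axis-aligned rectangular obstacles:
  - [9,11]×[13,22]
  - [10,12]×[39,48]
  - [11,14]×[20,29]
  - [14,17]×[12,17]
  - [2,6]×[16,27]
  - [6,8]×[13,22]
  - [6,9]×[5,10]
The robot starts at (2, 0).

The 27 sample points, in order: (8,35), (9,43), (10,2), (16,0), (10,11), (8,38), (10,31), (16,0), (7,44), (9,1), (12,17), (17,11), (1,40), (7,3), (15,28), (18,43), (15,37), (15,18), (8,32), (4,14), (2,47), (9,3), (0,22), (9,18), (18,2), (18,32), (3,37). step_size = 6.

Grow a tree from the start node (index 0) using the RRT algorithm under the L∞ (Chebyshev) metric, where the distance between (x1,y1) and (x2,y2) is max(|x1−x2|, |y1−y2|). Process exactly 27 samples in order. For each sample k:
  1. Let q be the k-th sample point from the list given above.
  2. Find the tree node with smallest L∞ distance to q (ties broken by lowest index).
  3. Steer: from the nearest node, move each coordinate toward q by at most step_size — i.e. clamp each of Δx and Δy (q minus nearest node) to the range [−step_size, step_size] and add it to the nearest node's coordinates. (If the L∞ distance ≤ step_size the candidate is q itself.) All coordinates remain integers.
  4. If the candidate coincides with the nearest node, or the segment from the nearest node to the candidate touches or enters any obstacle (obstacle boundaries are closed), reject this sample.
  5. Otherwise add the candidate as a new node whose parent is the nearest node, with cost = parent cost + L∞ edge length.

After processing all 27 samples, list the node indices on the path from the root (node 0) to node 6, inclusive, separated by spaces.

1. q=(8,35) nearest=0 d=35 new=(8,6) → blocked by [6,9]×[5,10], reject
2. q=(9,43) nearest=0 d=43 new=(8,6) → blocked by [6,9]×[5,10], reject
3. q=(10,2) nearest=0 d=8 new=(8,2) → add node 1 parent=0 cost=6
4. q=(16,0) nearest=1 d=8 new=(14,0) → add node 2 parent=1 cost=12
5. q=(10,11) nearest=1 d=9 new=(10,8) → blocked by [6,9]×[5,10], reject
6. q=(8,38) nearest=1 d=36 new=(8,8) → blocked by [6,9]×[5,10], reject
7. q=(10,31) nearest=1 d=29 new=(10,8) → blocked by [6,9]×[5,10], reject
8. q=(16,0) nearest=2 d=2 new=(16,0) → add node 3 parent=2 cost=14
9. q=(7,44) nearest=1 d=42 new=(7,8) → blocked by [6,9]×[5,10], reject
10. q=(9,1) nearest=1 d=1 new=(9,1) → add node 4 parent=1 cost=7
11. q=(12,17) nearest=1 d=15 new=(12,8) → add node 5 parent=1 cost=12
12. q=(17,11) nearest=5 d=5 new=(17,11) → add node 6 parent=5 cost=17
13. q=(1,40) nearest=6 d=29 new=(11,17) → blocked by [9,11]×[13,22], reject
14. q=(7,3) nearest=1 d=1 new=(7,3) → add node 7 parent=1 cost=7
15. q=(15,28) nearest=6 d=17 new=(15,17) → blocked by [14,17]×[12,17], reject
16. q=(18,43) nearest=6 d=32 new=(18,17) → add node 8 parent=6 cost=23
17. q=(15,37) nearest=8 d=20 new=(15,23) → add node 9 parent=8 cost=29
18. q=(15,18) nearest=8 d=3 new=(15,18) → add node 10 parent=8 cost=26
19. q=(8,32) nearest=9 d=9 new=(9,29) → blocked by [11,14]×[20,29], reject
20. q=(4,14) nearest=5 d=8 new=(6,14) → blocked by [6,8]×[13,22], reject
21. q=(2,47) nearest=9 d=24 new=(9,29) → blocked by [11,14]×[20,29], reject
22. q=(9,3) nearest=1 d=1 new=(9,3) → add node 11 parent=1 cost=7
23. q=(0,22) nearest=5 d=14 new=(6,14) → blocked by [6,8]×[13,22], reject
24. q=(9,18) nearest=9 d=6 new=(9,18) → blocked by [9,11]×[13,22], reject
25. q=(18,2) nearest=3 d=2 new=(18,2) → add node 12 parent=3 cost=16
26. q=(18,32) nearest=9 d=9 new=(18,29) → add node 13 parent=9 cost=35
27. q=(3,37) nearest=9 d=14 new=(9,29) → blocked by [11,14]×[20,29], reject

Path: 0 1 5 6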